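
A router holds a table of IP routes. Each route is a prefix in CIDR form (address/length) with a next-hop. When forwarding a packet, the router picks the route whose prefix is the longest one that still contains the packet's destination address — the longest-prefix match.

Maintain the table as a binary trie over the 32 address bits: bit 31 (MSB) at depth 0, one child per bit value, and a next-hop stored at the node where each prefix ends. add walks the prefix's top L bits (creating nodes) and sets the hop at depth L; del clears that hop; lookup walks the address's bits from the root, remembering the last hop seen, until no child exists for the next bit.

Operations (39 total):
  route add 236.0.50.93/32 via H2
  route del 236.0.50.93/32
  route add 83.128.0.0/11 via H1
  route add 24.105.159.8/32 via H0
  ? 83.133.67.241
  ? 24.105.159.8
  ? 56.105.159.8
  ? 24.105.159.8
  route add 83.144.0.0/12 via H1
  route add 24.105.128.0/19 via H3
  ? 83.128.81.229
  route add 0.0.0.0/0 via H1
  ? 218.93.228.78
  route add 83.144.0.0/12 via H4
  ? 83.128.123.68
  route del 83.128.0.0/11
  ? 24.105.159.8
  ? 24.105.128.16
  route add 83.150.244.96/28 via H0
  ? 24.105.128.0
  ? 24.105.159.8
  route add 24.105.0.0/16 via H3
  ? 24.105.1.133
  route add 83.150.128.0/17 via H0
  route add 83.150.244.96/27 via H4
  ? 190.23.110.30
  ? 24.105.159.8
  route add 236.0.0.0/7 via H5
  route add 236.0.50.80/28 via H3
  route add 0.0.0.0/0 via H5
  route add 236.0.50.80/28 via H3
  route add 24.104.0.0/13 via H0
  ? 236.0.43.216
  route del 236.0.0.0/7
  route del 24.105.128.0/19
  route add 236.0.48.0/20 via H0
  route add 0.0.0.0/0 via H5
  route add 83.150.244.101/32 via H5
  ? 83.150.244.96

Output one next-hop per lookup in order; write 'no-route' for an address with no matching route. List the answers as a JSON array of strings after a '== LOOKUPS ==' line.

Apply in order:
  + 236.0.50.93/32 (H2) depth=32
  - 236.0.50.93/32 clear@32
  + 83.128.0.0/11 (H1) depth=11
  + 24.105.159.8/32 (H0) depth=32
  ? 83.133.67.241  path d0:-→d1:-→d2:-→d3:-→d4:-→d5:-→d6:-→d7:-→d8:-→d9:-→d10:-→d11:H1  best=H1
  ? 24.105.159.8  path d0:-→d1:-→d2:-→d3:-→d4:-→d5:-→d6:-→d7:-→d8:-→d9:-→d10:-→d11:-→d12:-→d13:-→d14:-→d15:-→d16:-→d17:-→d18:-→d19:-→d20:-→d21:-→d22:-→d23:-→d24:-→d25:-→d26:-→d27:-→d28:-→d29:-→d30:-→d31:-→d32:H0  best=H0
  ? 56.105.159.8  path d0:-→d1:-→d2:-  best=no-route
  ? 24.105.159.8  path d0:-→d1:-→d2:-→d3:-→d4:-→d5:-→d6:-→d7:-→d8:-→d9:-→d10:-→d11:-→d12:-→d13:-→d14:-→d15:-→d16:-→d17:-→d18:-→d19:-→d20:-→d21:-→d22:-→d23:-→d24:-→d25:-→d26:-→d27:-→d28:-→d29:-→d30:-→d31:-→d32:H0  best=H0
  + 83.144.0.0/12 (H1) depth=12
  + 24.105.128.0/19 (H3) depth=19
  ? 83.128.81.229  path d0:-→d1:-→d2:-→d3:-→d4:-→d5:-→d6:-→d7:-→d8:-→d9:-→d10:-→d11:H1  best=H1
  + 0.0.0.0/0 (H1) depth=0
  ? 218.93.228.78  path d0:H1→d1:-→d2:-  best=H1
  + 83.144.0.0/12 (H4) depth=12
  ? 83.128.123.68  path d0:H1→d1:-→d2:-→d3:-→d4:-→d5:-→d6:-→d7:-→d8:-→d9:-→d10:-→d11:H1  best=H1
  - 83.128.0.0/11 clear@11
  ? 24.105.159.8  path d0:H1→d1:-→d2:-→d3:-→d4:-→d5:-→d6:-→d7:-→d8:-→d9:-→d10:-→d11:-→d12:-→d13:-→d14:-→d15:-→d16:-→d17:-→d18:-→d19:H3→d20:-→d21:-→d22:-→d23:-→d24:-→d25:-→d26:-→d27:-→d28:-→d29:-→d30:-→d31:-→d32:H0  best=H0
  ? 24.105.128.16  path d0:H1→d1:-→d2:-→d3:-→d4:-→d5:-→d6:-→d7:-→d8:-→d9:-→d10:-→d11:-→d12:-→d13:-→d14:-→d15:-→d16:-→d17:-→d18:-→d19:H3  best=H3
  + 83.150.244.96/28 (H0) depth=28
  ? 24.105.128.0  path d0:H1→d1:-→d2:-→d3:-→d4:-→d5:-→d6:-→d7:-→d8:-→d9:-→d10:-→d11:-→d12:-→d13:-→d14:-→d15:-→d16:-→d17:-→d18:-→d19:H3  best=H3
  ? 24.105.159.8  path d0:H1→d1:-→d2:-→d3:-→d4:-→d5:-→d6:-→d7:-→d8:-→d9:-→d10:-→d11:-→d12:-→d13:-→d14:-→d15:-→d16:-→d17:-→d18:-→d19:H3→d20:-→d21:-→d22:-→d23:-→d24:-→d25:-→d26:-→d27:-→d28:-→d29:-→d30:-→d31:-→d32:H0  best=H0
  + 24.105.0.0/16 (H3) depth=16
  ? 24.105.1.133  path d0:H1→d1:-→d2:-→d3:-→d4:-→d5:-→d6:-→d7:-→d8:-→d9:-→d10:-→d11:-→d12:-→d13:-→d14:-→d15:-→d16:H3  best=H3
  + 83.150.128.0/17 (H0) depth=17
  + 83.150.244.96/27 (H4) depth=27
  ? 190.23.110.30  path d0:H1→d1:-  best=H1
  ? 24.105.159.8  path d0:H1→d1:-→d2:-→d3:-→d4:-→d5:-→d6:-→d7:-→d8:-→d9:-→d10:-→d11:-→d12:-→d13:-→d14:-→d15:-→d16:H3→d17:-→d18:-→d19:H3→d20:-→d21:-→d22:-→d23:-→d24:-→d25:-→d26:-→d27:-→d28:-→d29:-→d30:-→d31:-→d32:H0  best=H0
  + 236.0.0.0/7 (H5) depth=7
  + 236.0.50.80/28 (H3) depth=28
  + 0.0.0.0/0 (H5) depth=0
  + 236.0.50.80/28 (H3) depth=28
  + 24.104.0.0/13 (H0) depth=13
  ? 236.0.43.216  path d0:H5→d1:-→d2:-→d3:-→d4:-→d5:-→d6:-→d7:H5→d8:-→d9:-→d10:-→d11:-→d12:-→d13:-→d14:-→d15:-→d16:-→d17:-→d18:-→d19:-  best=H5
  - 236.0.0.0/7 clear@7
  - 24.105.128.0/19 clear@19
  + 236.0.48.0/20 (H0) depth=20
  + 0.0.0.0/0 (H5) depth=0
  + 83.150.244.101/32 (H5) depth=32
  ? 83.150.244.96  path d0:H5→d1:-→d2:-→d3:-→d4:-→d5:-→d6:-→d7:-→d8:-→d9:-→d10:-→d11:-→d12:H4→d13:-→d14:-→d15:-→d16:-→d17:H0→d18:-→d19:-→d20:-→d21:-→d22:-→d23:-→d24:-→d25:-→d26:-→d27:H4→d28:H0→d29:-  best=H0

== LOOKUPS ==
["H1","H0","no-route","H0","H1","H1","H1","H0","H3","H3","H0","H3","H1","H0","H5","H0"]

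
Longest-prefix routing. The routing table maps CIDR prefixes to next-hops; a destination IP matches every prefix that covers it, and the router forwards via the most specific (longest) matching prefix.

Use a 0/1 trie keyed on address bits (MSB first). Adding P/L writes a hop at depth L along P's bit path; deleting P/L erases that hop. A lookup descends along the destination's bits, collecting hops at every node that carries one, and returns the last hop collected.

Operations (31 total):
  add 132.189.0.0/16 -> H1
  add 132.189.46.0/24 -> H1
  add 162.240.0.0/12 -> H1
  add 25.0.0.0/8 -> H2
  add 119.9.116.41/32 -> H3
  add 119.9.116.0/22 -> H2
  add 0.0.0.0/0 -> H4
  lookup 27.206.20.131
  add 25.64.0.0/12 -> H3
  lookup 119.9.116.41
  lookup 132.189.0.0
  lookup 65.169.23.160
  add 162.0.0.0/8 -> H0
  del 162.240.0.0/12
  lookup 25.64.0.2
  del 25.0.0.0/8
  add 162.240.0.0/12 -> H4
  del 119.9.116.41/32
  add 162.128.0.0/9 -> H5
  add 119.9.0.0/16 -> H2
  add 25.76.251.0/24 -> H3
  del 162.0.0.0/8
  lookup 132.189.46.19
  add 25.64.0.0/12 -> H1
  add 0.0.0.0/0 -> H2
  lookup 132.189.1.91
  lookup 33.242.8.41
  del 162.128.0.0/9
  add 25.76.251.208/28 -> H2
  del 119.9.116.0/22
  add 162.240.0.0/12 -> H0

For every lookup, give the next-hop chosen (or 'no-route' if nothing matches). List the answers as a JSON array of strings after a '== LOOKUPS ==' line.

Apply in order:
  + 132.189.0.0/16 (H1) depth=16
  + 132.189.46.0/24 (H1) depth=24
  + 162.240.0.0/12 (H1) depth=12
  + 25.0.0.0/8 (H2) depth=8
  + 119.9.116.41/32 (H3) depth=32
  + 119.9.116.0/22 (H2) depth=22
  + 0.0.0.0/0 (H4) depth=0
  lookup 27.206.20.131: bits 000110 walk d0:H4→d1:-→d2:-→d3:-→d4:-→d5:-→d6:- -> H4
  + 25.64.0.0/12 (H3) depth=12
  lookup 119.9.116.41: bits 01110111000010010111010000101001 walk d0:H4→d1:-→d2:-→d3:-→d4:-→d5:-→d6:-→d7:-→d8:-→d9:-→d10:-→d11:-→d12:-→d13:-→d14:-→d15:-→d16:-→d17:-→d18:-→d19:-→d20:-→d21:-→d22:H2→d23:-→d24:-→d25:-→d26:-→d27:-→d28:-→d29:-→d30:-→d31:-→d32:H3 -> H3
  lookup 132.189.0.0: bits 100001001011110100 walk d0:H4→d1:-→d2:-→d3:-→d4:-→d5:-→d6:-→d7:-→d8:-→d9:-→d10:-→d11:-→d12:-→d13:-→d14:-→d15:-→d16:H1→d17:-→d18:- -> H1
  lookup 65.169.23.160: bits 01 walk d0:H4→d1:-→d2:- -> H4
  + 162.0.0.0/8 (H0) depth=8
  del 162.240.0.0/12 (clear depth 12)
  lookup 25.64.0.2: bits 000110010100 walk d0:H4→d1:-→d2:-→d3:-→d4:-→d5:-→d6:-→d7:-→d8:H2→d9:-→d10:-→d11:-→d12:H3 -> H3
  del 25.0.0.0/8 (clear depth 8)
  + 162.240.0.0/12 (H4) depth=12
  del 119.9.116.41/32 (clear depth 32)
  + 162.128.0.0/9 (H5) depth=9
  + 119.9.0.0/16 (H2) depth=16
  + 25.76.251.0/24 (H3) depth=24
  del 162.0.0.0/8 (clear depth 8)
  lookup 132.189.46.19: bits 100001001011110100101110 walk d0:H4→d1:-→d2:-→d3:-→d4:-→d5:-→d6:-→d7:-→d8:-→d9:-→d10:-→d11:-→d12:-→d13:-→d14:-→d15:-→d16:H1→d17:-→d18:-→d19:-→d20:-→d21:-→d22:-→d23:-→d24:H1 -> H1
  + 25.64.0.0/12 (H1) depth=12
  + 0.0.0.0/0 (H2) depth=0
  lookup 132.189.1.91: bits 100001001011110100 walk d0:H2→d1:-→d2:-→d3:-→d4:-→d5:-→d6:-→d7:-→d8:-→d9:-→d10:-→d11:-→d12:-→d13:-→d14:-→d15:-→d16:H1→d17:-→d18:- -> H1
  lookup 33.242.8.41: bits 00 walk d0:H2→d1:-→d2:- -> H2
  del 162.128.0.0/9 (clear depth 9)
  + 25.76.251.208/28 (H2) depth=28
  del 119.9.116.0/22 (clear depth 22)
  + 162.240.0.0/12 (H0) depth=12

== LOOKUPS ==
["H4","H3","H1","H4","H3","H1","H1","H2"]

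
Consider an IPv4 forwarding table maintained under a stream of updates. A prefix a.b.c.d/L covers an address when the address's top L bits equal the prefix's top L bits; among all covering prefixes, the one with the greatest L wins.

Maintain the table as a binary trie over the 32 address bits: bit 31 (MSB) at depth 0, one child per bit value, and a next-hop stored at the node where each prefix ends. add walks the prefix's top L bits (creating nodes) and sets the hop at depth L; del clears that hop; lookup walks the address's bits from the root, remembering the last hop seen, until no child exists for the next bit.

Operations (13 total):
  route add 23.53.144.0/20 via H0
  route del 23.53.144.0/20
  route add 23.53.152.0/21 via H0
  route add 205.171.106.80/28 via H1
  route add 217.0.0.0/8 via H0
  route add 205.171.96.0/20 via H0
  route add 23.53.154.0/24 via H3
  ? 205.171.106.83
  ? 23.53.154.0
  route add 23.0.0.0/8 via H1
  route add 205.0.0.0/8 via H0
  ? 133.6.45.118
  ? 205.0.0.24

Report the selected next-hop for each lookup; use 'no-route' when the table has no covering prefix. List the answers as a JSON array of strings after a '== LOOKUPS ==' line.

Process each operation:
  add 23.53.144.0/20 -> H0 at depth 20
  del 23.53.144.0/20 (clear depth 20)
  add 23.53.152.0/21 -> H0 at depth 21
  add 205.171.106.80/28 -> H1 at depth 28
  add 217.0.0.0/8 -> H0 at depth 8
  add 205.171.96.0/20 -> H0 at depth 20
  add 23.53.154.0/24 -> H3 at depth 24
  lookup 205.171.106.83: bits 1100110110101011011010100101 walk d0:-→d1:-→d2:-→d3:-→d4:-→d5:-→d6:-→d7:-→d8:-→d9:-→d10:-→d11:-→d12:-→d13:-→d14:-→d15:-→d16:-→d17:-→d18:-→d19:-→d20:H0→d21:-→d22:-→d23:-→d24:-→d25:-→d26:-→d27:-→d28:H1 -> H1
  lookup 23.53.154.0: bits 000101110011010110011010 walk d0:-→d1:-→d2:-→d3:-→d4:-→d5:-→d6:-→d7:-→d8:-→d9:-→d10:-→d11:-→d12:-→d13:-→d14:-→d15:-→d16:-→d17:-→d18:-→d19:-→d20:-→d21:H0→d22:-→d23:-→d24:H3 -> H3
  add 23.0.0.0/8 -> H1 at depth 8
  add 205.0.0.0/8 -> H0 at depth 8
  lookup 133.6.45.118: bits 1 walk d0:-→d1:- -> no-route
  lookup 205.0.0.24: bits 11001101 walk d0:-→d1:-→d2:-→d3:-→d4:-→d5:-→d6:-→d7:-→d8:H0 -> H0

== LOOKUPS ==
["H1","H3","no-route","H0"]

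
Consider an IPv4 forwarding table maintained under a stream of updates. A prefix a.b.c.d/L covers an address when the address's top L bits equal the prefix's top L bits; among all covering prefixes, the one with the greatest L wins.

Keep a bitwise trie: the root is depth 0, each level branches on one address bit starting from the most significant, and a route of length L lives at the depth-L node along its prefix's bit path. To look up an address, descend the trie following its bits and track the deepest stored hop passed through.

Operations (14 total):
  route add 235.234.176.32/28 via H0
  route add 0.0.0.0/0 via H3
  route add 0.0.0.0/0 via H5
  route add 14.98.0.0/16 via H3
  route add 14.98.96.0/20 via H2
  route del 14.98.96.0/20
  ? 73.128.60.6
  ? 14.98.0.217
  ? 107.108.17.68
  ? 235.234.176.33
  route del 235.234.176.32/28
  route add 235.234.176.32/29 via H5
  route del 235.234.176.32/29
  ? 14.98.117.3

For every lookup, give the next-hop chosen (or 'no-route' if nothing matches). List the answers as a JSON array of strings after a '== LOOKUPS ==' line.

Trace:
  + 235.234.176.32/28 (H0) depth=28
  + 0.0.0.0/0 (H3) depth=0
  + 0.0.0.0/0 (H5) depth=0
  + 14.98.0.0/16 (H3) depth=16
  + 14.98.96.0/20 (H2) depth=20
  - 14.98.96.0/20 clear@20
  lookup 73.128.60.6: bits 0 walk d0:H5→d1:- -> H5
  lookup 14.98.0.217: bits 00001110011000100 walk d0:H5→d1:-→d2:-→d3:-→d4:-→d5:-→d6:-→d7:-→d8:-→d9:-→d10:-→d11:-→d12:-→d13:-→d14:-→d15:-→d16:H3→d17:- -> H3
  lookup 107.108.17.68: bits 0 walk d0:H5→d1:- -> H5
  lookup 235.234.176.33: bits 1110101111101010101100000010 walk d0:H5→d1:-→d2:-→d3:-→d4:-→d5:-→d6:-→d7:-→d8:-→d9:-→d10:-→d11:-→d12:-→d13:-→d14:-→d15:-→d16:-→d17:-→d18:-→d19:-→d20:-→d21:-→d22:-→d23:-→d24:-→d25:-→d26:-→d27:-→d28:H0 -> H0
  - 235.234.176.32/28 clear@28
  + 235.234.176.32/29 (H5) depth=29
  - 235.234.176.32/29 clear@29
  lookup 14.98.117.3: bits 0000111001100010011 walk d0:H5→d1:-→d2:-→d3:-→d4:-→d5:-→d6:-→d7:-→d8:-→d9:-→d10:-→d11:-→d12:-→d13:-→d14:-→d15:-→d16:H3→d17:-→d18:-→d19:- -> H3

== LOOKUPS ==
["H5","H3","H5","H0","H3"]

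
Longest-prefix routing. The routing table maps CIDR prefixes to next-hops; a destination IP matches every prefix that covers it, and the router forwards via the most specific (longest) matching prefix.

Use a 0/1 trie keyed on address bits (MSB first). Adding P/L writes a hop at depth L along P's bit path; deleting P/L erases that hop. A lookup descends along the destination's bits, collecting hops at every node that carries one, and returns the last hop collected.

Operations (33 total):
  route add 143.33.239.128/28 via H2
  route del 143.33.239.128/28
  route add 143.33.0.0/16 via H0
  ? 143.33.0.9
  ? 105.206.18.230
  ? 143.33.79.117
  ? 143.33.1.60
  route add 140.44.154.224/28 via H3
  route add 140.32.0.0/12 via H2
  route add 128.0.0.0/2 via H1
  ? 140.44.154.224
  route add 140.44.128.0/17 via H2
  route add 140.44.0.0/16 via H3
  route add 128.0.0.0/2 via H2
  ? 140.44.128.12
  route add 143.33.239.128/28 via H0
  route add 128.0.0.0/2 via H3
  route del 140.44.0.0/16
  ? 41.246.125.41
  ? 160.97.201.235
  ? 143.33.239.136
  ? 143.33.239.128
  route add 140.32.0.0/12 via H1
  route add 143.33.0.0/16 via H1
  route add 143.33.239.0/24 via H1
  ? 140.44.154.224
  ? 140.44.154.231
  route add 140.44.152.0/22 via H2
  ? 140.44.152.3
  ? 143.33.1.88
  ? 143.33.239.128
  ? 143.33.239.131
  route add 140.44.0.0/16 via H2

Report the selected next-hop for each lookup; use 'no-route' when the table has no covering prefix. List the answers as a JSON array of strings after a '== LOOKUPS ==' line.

Trace:
  + 143.33.239.128/28 (H2) depth=28
  - 143.33.239.128/28 clear@28
  + 143.33.0.0/16 (H0) depth=16
  Q 143.33.0.9: descend 1000111100100001 ; hops seen [H0] ; pick H0
  Q 105.206.18.230: descend ε ; hops seen [∅] ; pick no-route
  Q 143.33.79.117: descend 1000111100100001 ; hops seen [H0] ; pick H0
  Q 143.33.1.60: descend 1000111100100001 ; hops seen [H0] ; pick H0
  + 140.44.154.224/28 (H3) depth=28
  + 140.32.0.0/12 (H2) depth=12
  + 128.0.0.0/2 (H1) depth=2
  Q 140.44.154.224: descend 1000110000101100100110101110 ; hops seen [H1,H2,H3] ; pick H3
  + 140.44.128.0/17 (H2) depth=17
  + 140.44.0.0/16 (H3) depth=16
  + 128.0.0.0/2 (H2) depth=2
  Q 140.44.128.12: descend 1000110000101100100 ; hops seen [H2,H2,H3,H2] ; pick H2
  + 143.33.239.128/28 (H0) depth=28
  + 128.0.0.0/2 (H3) depth=2
  - 140.44.0.0/16 clear@16
  Q 41.246.125.41: descend ε ; hops seen [∅] ; pick no-route
  Q 160.97.201.235: descend 10 ; hops seen [H3] ; pick H3
  Q 143.33.239.136: descend 1000111100100001111011111000 ; hops seen [H3,H0,H0] ; pick H0
  Q 143.33.239.128: descend 1000111100100001111011111000 ; hops seen [H3,H0,H0] ; pick H0
  + 140.32.0.0/12 (H1) depth=12
  + 143.33.0.0/16 (H1) depth=16
  + 143.33.239.0/24 (H1) depth=24
  Q 140.44.154.224: descend 1000110000101100100110101110 ; hops seen [H3,H1,H2,H3] ; pick H3
  Q 140.44.154.231: descend 1000110000101100100110101110 ; hops seen [H3,H1,H2,H3] ; pick H3
  + 140.44.152.0/22 (H2) depth=22
  Q 140.44.152.3: descend 1000110000101100100110 ; hops seen [H3,H1,H2,H2] ; pick H2
  Q 143.33.1.88: descend 1000111100100001 ; hops seen [H3,H1] ; pick H1
  Q 143.33.239.128: descend 1000111100100001111011111000 ; hops seen [H3,H1,H1,H0] ; pick H0
  Q 143.33.239.131: descend 1000111100100001111011111000 ; hops seen [H3,H1,H1,H0] ; pick H0
  + 140.44.0.0/16 (H2) depth=16

== LOOKUPS ==
["H0","no-route","H0","H0","H3","H2","no-route","H3","H0","H0","H3","H3","H2","H1","H0","H0"]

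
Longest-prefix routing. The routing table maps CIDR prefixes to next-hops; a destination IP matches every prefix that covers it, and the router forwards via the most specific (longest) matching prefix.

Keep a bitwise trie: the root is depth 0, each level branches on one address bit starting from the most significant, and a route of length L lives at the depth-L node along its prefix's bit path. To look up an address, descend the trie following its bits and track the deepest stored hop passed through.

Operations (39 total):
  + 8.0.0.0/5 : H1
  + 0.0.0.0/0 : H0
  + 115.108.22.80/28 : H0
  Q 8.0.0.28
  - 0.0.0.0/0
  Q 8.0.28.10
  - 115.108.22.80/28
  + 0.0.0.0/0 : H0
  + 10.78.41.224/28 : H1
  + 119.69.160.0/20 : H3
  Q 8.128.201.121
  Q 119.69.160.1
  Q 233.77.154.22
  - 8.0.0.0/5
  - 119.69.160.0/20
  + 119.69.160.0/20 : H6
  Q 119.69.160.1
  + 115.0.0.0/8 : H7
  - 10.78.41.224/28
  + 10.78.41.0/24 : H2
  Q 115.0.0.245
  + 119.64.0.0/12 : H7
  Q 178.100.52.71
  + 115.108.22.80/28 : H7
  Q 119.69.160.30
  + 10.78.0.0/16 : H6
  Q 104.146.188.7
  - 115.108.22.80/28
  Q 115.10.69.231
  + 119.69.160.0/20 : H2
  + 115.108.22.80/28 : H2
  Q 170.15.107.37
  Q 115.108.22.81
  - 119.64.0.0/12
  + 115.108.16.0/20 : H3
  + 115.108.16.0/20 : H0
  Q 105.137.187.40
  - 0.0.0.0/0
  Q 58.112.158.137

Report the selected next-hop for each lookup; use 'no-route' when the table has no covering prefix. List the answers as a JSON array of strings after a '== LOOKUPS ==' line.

Process each operation:
  add 8.0.0.0/5 -> H1 at depth 5
  add 0.0.0.0/0 -> H0 at depth 0
  add 115.108.22.80/28 -> H0 at depth 28
  ? 8.0.0.28  path d0:H0→d1:-→d2:-→d3:-→d4:-→d5:H1  best=H1
  - 0.0.0.0/0 clear@0
  ? 8.0.28.10  path d0:-→d1:-→d2:-→d3:-→d4:-→d5:H1  best=H1
  - 115.108.22.80/28 clear@28
  add 0.0.0.0/0 -> H0 at depth 0
  add 10.78.41.224/28 -> H1 at depth 28
  add 119.69.160.0/20 -> H3 at depth 20
  ? 8.128.201.121  path d0:H0→d1:-→d2:-→d3:-→d4:-→d5:H1→d6:-  best=H1
  ? 119.69.160.1  path d0:H0→d1:-→d2:-→d3:-→d4:-→d5:-→d6:-→d7:-→d8:-→d9:-→d10:-→d11:-→d12:-→d13:-→d14:-→d15:-→d16:-→d17:-→d18:-→d19:-→d20:H3  best=H3
  ? 233.77.154.22  path d0:H0  best=H0
  - 8.0.0.0/5 clear@5
  - 119.69.160.0/20 clear@20
  add 119.69.160.0/20 -> H6 at depth 20
  ? 119.69.160.1  path d0:H0→d1:-→d2:-→d3:-→d4:-→d5:-→d6:-→d7:-→d8:-→d9:-→d10:-→d11:-→d12:-→d13:-→d14:-→d15:-→d16:-→d17:-→d18:-→d19:-→d20:H6  best=H6
  add 115.0.0.0/8 -> H7 at depth 8
  - 10.78.41.224/28 clear@28
  add 10.78.41.0/24 -> H2 at depth 24
  ? 115.0.0.245  path d0:H0→d1:-→d2:-→d3:-→d4:-→d5:-→d6:-→d7:-→d8:H7→d9:-  best=H7
  add 119.64.0.0/12 -> H7 at depth 12
  ? 178.100.52.71  path d0:H0  best=H0
  add 115.108.22.80/28 -> H7 at depth 28
  ? 119.69.160.30  path d0:H0→d1:-→d2:-→d3:-→d4:-→d5:-→d6:-→d7:-→d8:-→d9:-→d10:-→d11:-→d12:H7→d13:-→d14:-→d15:-→d16:-→d17:-→d18:-→d19:-→d20:H6  best=H6
  add 10.78.0.0/16 -> H6 at depth 16
  ? 104.146.188.7  path d0:H0→d1:-→d2:-→d3:-  best=H0
  - 115.108.22.80/28 clear@28
  ? 115.10.69.231  path d0:H0→d1:-→d2:-→d3:-→d4:-→d5:-→d6:-→d7:-→d8:H7→d9:-  best=H7
  add 119.69.160.0/20 -> H2 at depth 20
  add 115.108.22.80/28 -> H2 at depth 28
  ? 170.15.107.37  path d0:H0  best=H0
  ? 115.108.22.81  path d0:H0→d1:-→d2:-→d3:-→d4:-→d5:-→d6:-→d7:-→d8:H7→d9:-→d10:-→d11:-→d12:-→d13:-→d14:-→d15:-→d16:-→d17:-→d18:-→d19:-→d20:-→d21:-→d22:-→d23:-→d24:-→d25:-→d26:-→d27:-→d28:H2  best=H2
  - 119.64.0.0/12 clear@12
  add 115.108.16.0/20 -> H3 at depth 20
  add 115.108.16.0/20 -> H0 at depth 20
  ? 105.137.187.40  path d0:H0→d1:-→d2:-→d3:-  best=H0
  - 0.0.0.0/0 clear@0
  ? 58.112.158.137  path d0:-→d1:-→d2:-  best=no-route

== LOOKUPS ==
["H1","H1","H1","H3","H0","H6","H7","H0","H6","H0","H7","H0","H2","H0","no-route"]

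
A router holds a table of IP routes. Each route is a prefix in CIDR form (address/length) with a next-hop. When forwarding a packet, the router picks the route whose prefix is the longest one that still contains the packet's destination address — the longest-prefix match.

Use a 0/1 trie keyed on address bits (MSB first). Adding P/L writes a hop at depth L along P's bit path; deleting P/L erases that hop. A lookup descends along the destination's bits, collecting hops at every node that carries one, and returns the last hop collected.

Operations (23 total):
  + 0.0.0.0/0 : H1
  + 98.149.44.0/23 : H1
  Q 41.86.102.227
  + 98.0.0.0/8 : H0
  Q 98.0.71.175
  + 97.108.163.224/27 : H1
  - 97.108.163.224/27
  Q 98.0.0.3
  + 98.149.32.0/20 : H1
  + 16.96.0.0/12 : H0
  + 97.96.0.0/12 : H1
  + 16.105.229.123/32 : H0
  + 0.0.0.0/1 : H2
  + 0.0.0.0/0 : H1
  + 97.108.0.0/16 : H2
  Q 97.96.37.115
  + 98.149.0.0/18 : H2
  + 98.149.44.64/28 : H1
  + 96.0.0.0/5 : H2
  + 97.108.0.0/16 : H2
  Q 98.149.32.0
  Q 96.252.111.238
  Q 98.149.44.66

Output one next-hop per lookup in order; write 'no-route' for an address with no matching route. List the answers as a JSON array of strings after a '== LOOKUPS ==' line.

Process each operation:
  add 0.0.0.0/0 -> H1 at depth 0
  add 98.149.44.0/23 -> H1 at depth 23
  Q 41.86.102.227: descend 0 ; hops seen [H1] ; pick H1
  add 98.0.0.0/8 -> H0 at depth 8
  Q 98.0.71.175: descend 01100010 ; hops seen [H1,H0] ; pick H0
  add 97.108.163.224/27 -> H1 at depth 27
  - 97.108.163.224/27 clear@27
  Q 98.0.0.3: descend 01100010 ; hops seen [H1,H0] ; pick H0
  add 98.149.32.0/20 -> H1 at depth 20
  add 16.96.0.0/12 -> H0 at depth 12
  add 97.96.0.0/12 -> H1 at depth 12
  add 16.105.229.123/32 -> H0 at depth 32
  add 0.0.0.0/1 -> H2 at depth 1
  add 0.0.0.0/0 -> H1 at depth 0
  add 97.108.0.0/16 -> H2 at depth 16
  Q 97.96.37.115: descend 011000010110 ; hops seen [H1,H2,H1] ; pick H1
  add 98.149.0.0/18 -> H2 at depth 18
  add 98.149.44.64/28 -> H1 at depth 28
  add 96.0.0.0/5 -> H2 at depth 5
  add 97.108.0.0/16 -> H2 at depth 16
  Q 98.149.32.0: descend 01100010100101010010 ; hops seen [H1,H2,H2,H0,H2,H1] ; pick H1
  Q 96.252.111.238: descend 0110000 ; hops seen [H1,H2,H2] ; pick H2
  Q 98.149.44.66: descend 0110001010010101001011000100 ; hops seen [H1,H2,H2,H0,H2,H1,H1,H1] ; pick H1

== LOOKUPS ==
["H1","H0","H0","H1","H1","H2","H1"]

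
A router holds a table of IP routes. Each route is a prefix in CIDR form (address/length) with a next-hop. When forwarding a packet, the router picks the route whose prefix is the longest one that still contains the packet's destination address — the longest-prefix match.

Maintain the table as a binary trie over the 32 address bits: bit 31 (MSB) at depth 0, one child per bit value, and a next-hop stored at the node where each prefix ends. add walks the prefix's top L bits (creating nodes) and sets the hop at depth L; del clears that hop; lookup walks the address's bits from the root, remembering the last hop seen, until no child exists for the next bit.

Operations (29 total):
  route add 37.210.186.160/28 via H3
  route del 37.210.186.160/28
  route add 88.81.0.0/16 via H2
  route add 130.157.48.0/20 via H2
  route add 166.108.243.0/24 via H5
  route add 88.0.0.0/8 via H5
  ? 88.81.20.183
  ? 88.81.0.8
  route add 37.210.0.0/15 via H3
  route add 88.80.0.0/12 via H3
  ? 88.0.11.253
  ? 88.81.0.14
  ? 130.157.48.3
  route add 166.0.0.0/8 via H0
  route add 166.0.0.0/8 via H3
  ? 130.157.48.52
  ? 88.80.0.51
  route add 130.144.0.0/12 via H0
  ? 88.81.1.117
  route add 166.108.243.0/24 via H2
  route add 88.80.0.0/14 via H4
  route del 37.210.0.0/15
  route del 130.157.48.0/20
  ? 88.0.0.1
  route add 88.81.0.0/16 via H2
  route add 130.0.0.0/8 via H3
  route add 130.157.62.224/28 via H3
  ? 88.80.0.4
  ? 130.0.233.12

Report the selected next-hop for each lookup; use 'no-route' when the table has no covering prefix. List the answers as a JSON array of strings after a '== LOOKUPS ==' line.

Process each operation:
  + 37.210.186.160/28 (H3) depth=28
  del 37.210.186.160/28 (clear depth 28)
  + 88.81.0.0/16 (H2) depth=16
  + 130.157.48.0/20 (H2) depth=20
  + 166.108.243.0/24 (H5) depth=24
  + 88.0.0.0/8 (H5) depth=8
  Q 88.81.20.183: descend 0101100001010001 ; hops seen [H5,H2] ; pick H2
  Q 88.81.0.8: descend 0101100001010001 ; hops seen [H5,H2] ; pick H2
  + 37.210.0.0/15 (H3) depth=15
  + 88.80.0.0/12 (H3) depth=12
  Q 88.0.11.253: descend 010110000 ; hops seen [H5] ; pick H5
  Q 88.81.0.14: descend 0101100001010001 ; hops seen [H5,H3,H2] ; pick H2
  Q 130.157.48.3: descend 10000010100111010011 ; hops seen [H2] ; pick H2
  + 166.0.0.0/8 (H0) depth=8
  + 166.0.0.0/8 (H3) depth=8
  Q 130.157.48.52: descend 10000010100111010011 ; hops seen [H2] ; pick H2
  Q 88.80.0.51: descend 010110000101000 ; hops seen [H5,H3] ; pick H3
  + 130.144.0.0/12 (H0) depth=12
  Q 88.81.1.117: descend 0101100001010001 ; hops seen [H5,H3,H2] ; pick H2
  + 166.108.243.0/24 (H2) depth=24
  + 88.80.0.0/14 (H4) depth=14
  del 37.210.0.0/15 (clear depth 15)
  del 130.157.48.0/20 (clear depth 20)
  Q 88.0.0.1: descend 010110000 ; hops seen [H5] ; pick H5
  + 88.81.0.0/16 (H2) depth=16
  + 130.0.0.0/8 (H3) depth=8
  + 130.157.62.224/28 (H3) depth=28
  Q 88.80.0.4: descend 010110000101000 ; hops seen [H5,H3,H4] ; pick H4
  Q 130.0.233.12: descend 10000010 ; hops seen [H3] ; pick H3

== LOOKUPS ==
["H2","H2","H5","H2","H2","H2","H3","H2","H5","H4","H3"]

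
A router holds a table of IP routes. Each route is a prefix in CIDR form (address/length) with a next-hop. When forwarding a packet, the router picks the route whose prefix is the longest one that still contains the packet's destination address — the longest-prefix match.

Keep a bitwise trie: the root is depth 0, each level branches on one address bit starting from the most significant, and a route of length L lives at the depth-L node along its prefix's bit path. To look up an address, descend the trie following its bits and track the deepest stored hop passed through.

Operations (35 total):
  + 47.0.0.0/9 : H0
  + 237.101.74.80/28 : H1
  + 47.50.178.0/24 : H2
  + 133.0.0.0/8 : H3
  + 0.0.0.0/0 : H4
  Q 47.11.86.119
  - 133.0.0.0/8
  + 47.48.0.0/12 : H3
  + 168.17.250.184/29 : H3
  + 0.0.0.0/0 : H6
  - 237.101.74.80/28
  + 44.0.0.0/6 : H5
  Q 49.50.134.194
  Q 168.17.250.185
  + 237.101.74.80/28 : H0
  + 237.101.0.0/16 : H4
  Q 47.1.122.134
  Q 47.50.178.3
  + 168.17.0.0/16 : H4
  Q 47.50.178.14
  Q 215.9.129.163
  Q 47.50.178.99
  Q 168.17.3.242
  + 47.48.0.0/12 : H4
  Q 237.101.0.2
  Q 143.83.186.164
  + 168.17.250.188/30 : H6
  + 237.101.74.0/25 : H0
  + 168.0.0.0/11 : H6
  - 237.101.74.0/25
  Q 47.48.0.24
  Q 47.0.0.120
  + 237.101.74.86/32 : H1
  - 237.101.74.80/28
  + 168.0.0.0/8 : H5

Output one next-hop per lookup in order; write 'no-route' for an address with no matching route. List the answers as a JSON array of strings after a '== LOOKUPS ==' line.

Process each operation:
  add 47.0.0.0/9 -> H0 at depth 9
  add 237.101.74.80/28 -> H1 at depth 28
  add 47.50.178.0/24 -> H2 at depth 24
  add 133.0.0.0/8 -> H3 at depth 8
  add 0.0.0.0/0 -> H4 at depth 0
  ? 47.11.86.119  path d0:H4→d1:-→d2:-→d3:-→d4:-→d5:-→d6:-→d7:-→d8:-→d9:H0→d10:-  best=H0
  del 133.0.0.0/8 (clear depth 8)
  add 47.48.0.0/12 -> H3 at depth 12
  add 168.17.250.184/29 -> H3 at depth 29
  add 0.0.0.0/0 -> H6 at depth 0
  del 237.101.74.80/28 (clear depth 28)
  add 44.0.0.0/6 -> H5 at depth 6
  ? 49.50.134.194  path d0:H6→d1:-→d2:-→d3:-  best=H6
  ? 168.17.250.185  path d0:H6→d1:-→d2:-→d3:-→d4:-→d5:-→d6:-→d7:-→d8:-→d9:-→d10:-→d11:-→d12:-→d13:-→d14:-→d15:-→d16:-→d17:-→d18:-→d19:-→d20:-→d21:-→d22:-→d23:-→d24:-→d25:-→d26:-→d27:-→d28:-→d29:H3  best=H3
  add 237.101.74.80/28 -> H0 at depth 28
  add 237.101.0.0/16 -> H4 at depth 16
  ? 47.1.122.134  path d0:H6→d1:-→d2:-→d3:-→d4:-→d5:-→d6:H5→d7:-→d8:-→d9:H0→d10:-  best=H0
  ? 47.50.178.3  path d0:H6→d1:-→d2:-→d3:-→d4:-→d5:-→d6:H5→d7:-→d8:-→d9:H0→d10:-→d11:-→d12:H3→d13:-→d14:-→d15:-→d16:-→d17:-→d18:-→d19:-→d20:-→d21:-→d22:-→d23:-→d24:H2  best=H2
  add 168.17.0.0/16 -> H4 at depth 16
  ? 47.50.178.14  path d0:H6→d1:-→d2:-→d3:-→d4:-→d5:-→d6:H5→d7:-→d8:-→d9:H0→d10:-→d11:-→d12:H3→d13:-→d14:-→d15:-→d16:-→d17:-→d18:-→d19:-→d20:-→d21:-→d22:-→d23:-→d24:H2  best=H2
  ? 215.9.129.163  path d0:H6→d1:-→d2:-  best=H6
  ? 47.50.178.99  path d0:H6→d1:-→d2:-→d3:-→d4:-→d5:-→d6:H5→d7:-→d8:-→d9:H0→d10:-→d11:-→d12:H3→d13:-→d14:-→d15:-→d16:-→d17:-→d18:-→d19:-→d20:-→d21:-→d22:-→d23:-→d24:H2  best=H2
  ? 168.17.3.242  path d0:H6→d1:-→d2:-→d3:-→d4:-→d5:-→d6:-→d7:-→d8:-→d9:-→d10:-→d11:-→d12:-→d13:-→d14:-→d15:-→d16:H4  best=H4
  add 47.48.0.0/12 -> H4 at depth 12
  ? 237.101.0.2  path d0:H6→d1:-→d2:-→d3:-→d4:-→d5:-→d6:-→d7:-→d8:-→d9:-→d10:-→d11:-→d12:-→d13:-→d14:-→d15:-→d16:H4→d17:-  best=H4
  ? 143.83.186.164  path d0:H6→d1:-→d2:-→d3:-→d4:-  best=H6
  add 168.17.250.188/30 -> H6 at depth 30
  add 237.101.74.0/25 -> H0 at depth 25
  add 168.0.0.0/11 -> H6 at depth 11
  del 237.101.74.0/25 (clear depth 25)
  ? 47.48.0.24  path d0:H6→d1:-→d2:-→d3:-→d4:-→d5:-→d6:H5→d7:-→d8:-→d9:H0→d10:-→d11:-→d12:H4→d13:-→d14:-  best=H4
  ? 47.0.0.120  path d0:H6→d1:-→d2:-→d3:-→d4:-→d5:-→d6:H5→d7:-→d8:-→d9:H0→d10:-  best=H0
  add 237.101.74.86/32 -> H1 at depth 32
  del 237.101.74.80/28 (clear depth 28)
  add 168.0.0.0/8 -> H5 at depth 8

== LOOKUPS ==
["H0","H6","H3","H0","H2","H2","H6","H2","H4","H4","H6","H4","H0"]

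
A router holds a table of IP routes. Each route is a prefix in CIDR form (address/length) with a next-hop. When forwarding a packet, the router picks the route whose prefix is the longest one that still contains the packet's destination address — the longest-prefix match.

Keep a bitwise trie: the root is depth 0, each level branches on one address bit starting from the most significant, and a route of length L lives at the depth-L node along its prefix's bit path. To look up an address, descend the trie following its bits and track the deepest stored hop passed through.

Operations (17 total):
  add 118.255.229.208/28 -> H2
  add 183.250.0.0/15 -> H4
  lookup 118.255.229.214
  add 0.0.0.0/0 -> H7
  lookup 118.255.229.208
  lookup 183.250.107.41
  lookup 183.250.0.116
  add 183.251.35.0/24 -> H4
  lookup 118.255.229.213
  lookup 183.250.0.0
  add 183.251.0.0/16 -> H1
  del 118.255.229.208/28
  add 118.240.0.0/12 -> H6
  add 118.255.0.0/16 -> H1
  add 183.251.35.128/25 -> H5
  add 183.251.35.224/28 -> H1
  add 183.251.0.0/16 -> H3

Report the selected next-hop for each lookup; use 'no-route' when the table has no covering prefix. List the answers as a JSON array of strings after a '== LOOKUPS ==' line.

Process each operation:
  add 118.255.229.208/28 -> H2 at depth 28
  add 183.250.0.0/15 -> H4 at depth 15
  ? 118.255.229.214  path d0:-→d1:-→d2:-→d3:-→d4:-→d5:-→d6:-→d7:-→d8:-→d9:-→d10:-→d11:-→d12:-→d13:-→d14:-→d15:-→d16:-→d17:-→d18:-→d19:-→d20:-→d21:-→d22:-→d23:-→d24:-→d25:-→d26:-→d27:-→d28:H2  best=H2
  add 0.0.0.0/0 -> H7 at depth 0
  ? 118.255.229.208  path d0:H7→d1:-→d2:-→d3:-→d4:-→d5:-→d6:-→d7:-→d8:-→d9:-→d10:-→d11:-→d12:-→d13:-→d14:-→d15:-→d16:-→d17:-→d18:-→d19:-→d20:-→d21:-→d22:-→d23:-→d24:-→d25:-→d26:-→d27:-→d28:H2  best=H2
  ? 183.250.107.41  path d0:H7→d1:-→d2:-→d3:-→d4:-→d5:-→d6:-→d7:-→d8:-→d9:-→d10:-→d11:-→d12:-→d13:-→d14:-→d15:H4  best=H4
  ? 183.250.0.116  path d0:H7→d1:-→d2:-→d3:-→d4:-→d5:-→d6:-→d7:-→d8:-→d9:-→d10:-→d11:-→d12:-→d13:-→d14:-→d15:H4  best=H4
  add 183.251.35.0/24 -> H4 at depth 24
  ? 118.255.229.213  path d0:H7→d1:-→d2:-→d3:-→d4:-→d5:-→d6:-→d7:-→d8:-→d9:-→d10:-→d11:-→d12:-→d13:-→d14:-→d15:-→d16:-→d17:-→d18:-→d19:-→d20:-→d21:-→d22:-→d23:-→d24:-→d25:-→d26:-→d27:-→d28:H2  best=H2
  ? 183.250.0.0  path d0:H7→d1:-→d2:-→d3:-→d4:-→d5:-→d6:-→d7:-→d8:-→d9:-→d10:-→d11:-→d12:-→d13:-→d14:-→d15:H4  best=H4
  add 183.251.0.0/16 -> H1 at depth 16
  del 118.255.229.208/28 (clear depth 28)
  add 118.240.0.0/12 -> H6 at depth 12
  add 118.255.0.0/16 -> H1 at depth 16
  add 183.251.35.128/25 -> H5 at depth 25
  add 183.251.35.224/28 -> H1 at depth 28
  add 183.251.0.0/16 -> H3 at depth 16

== LOOKUPS ==
["H2","H2","H4","H4","H2","H4"]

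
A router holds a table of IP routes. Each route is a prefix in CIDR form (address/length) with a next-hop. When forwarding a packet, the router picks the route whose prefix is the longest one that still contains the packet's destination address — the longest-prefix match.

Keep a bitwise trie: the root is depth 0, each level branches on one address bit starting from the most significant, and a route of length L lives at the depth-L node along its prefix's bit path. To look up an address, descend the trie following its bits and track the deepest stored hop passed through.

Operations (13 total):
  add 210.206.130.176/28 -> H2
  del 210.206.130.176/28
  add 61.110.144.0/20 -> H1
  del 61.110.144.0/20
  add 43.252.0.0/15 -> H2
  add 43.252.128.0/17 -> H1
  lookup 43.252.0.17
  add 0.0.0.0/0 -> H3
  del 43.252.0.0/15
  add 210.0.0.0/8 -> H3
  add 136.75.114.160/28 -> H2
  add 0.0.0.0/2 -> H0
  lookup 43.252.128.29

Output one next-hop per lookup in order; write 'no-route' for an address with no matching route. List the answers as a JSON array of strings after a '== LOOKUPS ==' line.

Trace:
  + 210.206.130.176/28 (H2) depth=28
  del 210.206.130.176/28 (clear depth 28)
  + 61.110.144.0/20 (H1) depth=20
  del 61.110.144.0/20 (clear depth 20)
  + 43.252.0.0/15 (H2) depth=15
  + 43.252.128.0/17 (H1) depth=17
  lookup 43.252.0.17: bits 0010101111111100 walk d0:-→d1:-→d2:-→d3:-→d4:-→d5:-→d6:-→d7:-→d8:-→d9:-→d10:-→d11:-→d12:-→d13:-→d14:-→d15:H2→d16:- -> H2
  + 0.0.0.0/0 (H3) depth=0
  del 43.252.0.0/15 (clear depth 15)
  + 210.0.0.0/8 (H3) depth=8
  + 136.75.114.160/28 (H2) depth=28
  + 0.0.0.0/2 (H0) depth=2
  lookup 43.252.128.29: bits 00101011111111001 walk d0:H3→d1:-→d2:H0→d3:-→d4:-→d5:-→d6:-→d7:-→d8:-→d9:-→d10:-→d11:-→d12:-→d13:-→d14:-→d15:-→d16:-→d17:H1 -> H1

== LOOKUPS ==
["H2","H1"]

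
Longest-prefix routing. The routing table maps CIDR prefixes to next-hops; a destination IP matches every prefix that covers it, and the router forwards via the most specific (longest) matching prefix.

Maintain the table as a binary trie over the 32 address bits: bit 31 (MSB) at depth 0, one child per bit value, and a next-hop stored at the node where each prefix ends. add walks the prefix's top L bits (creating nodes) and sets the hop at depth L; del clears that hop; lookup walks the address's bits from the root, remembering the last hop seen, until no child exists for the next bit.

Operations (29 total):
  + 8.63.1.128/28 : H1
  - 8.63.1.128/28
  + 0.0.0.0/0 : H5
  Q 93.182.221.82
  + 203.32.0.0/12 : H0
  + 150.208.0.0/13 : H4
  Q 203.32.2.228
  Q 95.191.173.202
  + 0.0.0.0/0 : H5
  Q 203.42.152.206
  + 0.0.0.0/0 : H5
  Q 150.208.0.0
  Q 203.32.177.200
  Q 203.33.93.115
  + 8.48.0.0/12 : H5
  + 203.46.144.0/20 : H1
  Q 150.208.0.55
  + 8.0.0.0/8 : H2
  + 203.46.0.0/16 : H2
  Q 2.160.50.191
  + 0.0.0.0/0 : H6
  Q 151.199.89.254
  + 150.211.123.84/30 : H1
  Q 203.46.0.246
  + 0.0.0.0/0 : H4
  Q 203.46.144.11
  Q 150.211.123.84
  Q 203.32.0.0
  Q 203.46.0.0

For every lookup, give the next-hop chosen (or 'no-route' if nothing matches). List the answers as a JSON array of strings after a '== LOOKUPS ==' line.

Apply in order:
  + 8.63.1.128/28 (H1) depth=28
  del 8.63.1.128/28 (clear depth 28)
  + 0.0.0.0/0 (H5) depth=0
  lookup 93.182.221.82: bits 0 walk d0:H5→d1:- -> H5
  + 203.32.0.0/12 (H0) depth=12
  + 150.208.0.0/13 (H4) depth=13
  lookup 203.32.2.228: bits 110010110010 walk d0:H5→d1:-→d2:-→d3:-→d4:-→d5:-→d6:-→d7:-→d8:-→d9:-→d10:-→d11:-→d12:H0 -> H0
  lookup 95.191.173.202: bits 0 walk d0:H5→d1:- -> H5
  + 0.0.0.0/0 (H5) depth=0
  lookup 203.42.152.206: bits 110010110010 walk d0:H5→d1:-→d2:-→d3:-→d4:-→d5:-→d6:-→d7:-→d8:-→d9:-→d10:-→d11:-→d12:H0 -> H0
  + 0.0.0.0/0 (H5) depth=0
  lookup 150.208.0.0: bits 1001011011010 walk d0:H5→d1:-→d2:-→d3:-→d4:-→d5:-→d6:-→d7:-→d8:-→d9:-→d10:-→d11:-→d12:-→d13:H4 -> H4
  lookup 203.32.177.200: bits 110010110010 walk d0:H5→d1:-→d2:-→d3:-→d4:-→d5:-→d6:-→d7:-→d8:-→d9:-→d10:-→d11:-→d12:H0 -> H0
  lookup 203.33.93.115: bits 110010110010 walk d0:H5→d1:-→d2:-→d3:-→d4:-→d5:-→d6:-→d7:-→d8:-→d9:-→d10:-→d11:-→d12:H0 -> H0
  + 8.48.0.0/12 (H5) depth=12
  + 203.46.144.0/20 (H1) depth=20
  lookup 150.208.0.55: bits 1001011011010 walk d0:H5→d1:-→d2:-→d3:-→d4:-→d5:-→d6:-→d7:-→d8:-→d9:-→d10:-→d11:-→d12:-→d13:H4 -> H4
  + 8.0.0.0/8 (H2) depth=8
  + 203.46.0.0/16 (H2) depth=16
  lookup 2.160.50.191: bits 0000 walk d0:H5→d1:-→d2:-→d3:-→d4:- -> H5
  + 0.0.0.0/0 (H6) depth=0
  lookup 151.199.89.254: bits 1001011 walk d0:H6→d1:-→d2:-→d3:-→d4:-→d5:-→d6:-→d7:- -> H6
  + 150.211.123.84/30 (H1) depth=30
  lookup 203.46.0.246: bits 1100101100101110 walk d0:H6→d1:-→d2:-→d3:-→d4:-→d5:-→d6:-→d7:-→d8:-→d9:-→d10:-→d11:-→d12:H0→d13:-→d14:-→d15:-→d16:H2 -> H2
  + 0.0.0.0/0 (H4) depth=0
  lookup 203.46.144.11: bits 11001011001011101001 walk d0:H4→d1:-→d2:-→d3:-→d4:-→d5:-→d6:-→d7:-→d8:-→d9:-→d10:-→d11:-→d12:H0→d13:-→d14:-→d15:-→d16:H2→d17:-→d18:-→d19:-→d20:H1 -> H1
  lookup 150.211.123.84: bits 100101101101001101111011010101 walk d0:H4→d1:-→d2:-→d3:-→d4:-→d5:-→d6:-→d7:-→d8:-→d9:-→d10:-→d11:-→d12:-→d13:H4→d14:-→d15:-→d16:-→d17:-→d18:-→d19:-→d20:-→d21:-→d22:-→d23:-→d24:-→d25:-→d26:-→d27:-→d28:-→d29:-→d30:H1 -> H1
  lookup 203.32.0.0: bits 110010110010 walk d0:H4→d1:-→d2:-→d3:-→d4:-→d5:-→d6:-→d7:-→d8:-→d9:-→d10:-→d11:-→d12:H0 -> H0
  lookup 203.46.0.0: bits 1100101100101110 walk d0:H4→d1:-→d2:-→d3:-→d4:-→d5:-→d6:-→d7:-→d8:-→d9:-→d10:-→d11:-→d12:H0→d13:-→d14:-→d15:-→d16:H2 -> H2

== LOOKUPS ==
["H5","H0","H5","H0","H4","H0","H0","H4","H5","H6","H2","H1","H1","H0","H2"]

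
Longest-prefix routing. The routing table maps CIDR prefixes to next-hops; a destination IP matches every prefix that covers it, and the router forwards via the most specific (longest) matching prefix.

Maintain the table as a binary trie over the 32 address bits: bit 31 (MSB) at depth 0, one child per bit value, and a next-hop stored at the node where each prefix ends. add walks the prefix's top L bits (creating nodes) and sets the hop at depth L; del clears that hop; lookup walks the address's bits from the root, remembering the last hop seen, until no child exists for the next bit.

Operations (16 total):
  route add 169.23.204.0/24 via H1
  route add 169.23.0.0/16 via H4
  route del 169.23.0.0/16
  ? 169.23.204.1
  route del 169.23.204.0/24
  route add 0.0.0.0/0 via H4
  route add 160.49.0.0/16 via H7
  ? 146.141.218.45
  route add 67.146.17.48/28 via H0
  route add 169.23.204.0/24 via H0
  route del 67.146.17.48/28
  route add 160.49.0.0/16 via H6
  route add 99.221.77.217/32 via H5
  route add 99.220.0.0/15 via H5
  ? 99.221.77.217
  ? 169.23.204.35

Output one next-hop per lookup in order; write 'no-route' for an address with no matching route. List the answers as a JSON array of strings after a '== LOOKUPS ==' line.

Trace:
  + 169.23.204.0/24 (H1) depth=24
  + 169.23.0.0/16 (H4) depth=16
  - 169.23.0.0/16 clear@16
  lookup 169.23.204.1: bits 101010010001011111001100 walk d0:-→d1:-→d2:-→d3:-→d4:-→d5:-→d6:-→d7:-→d8:-→d9:-→d10:-→d11:-→d12:-→d13:-→d14:-→d15:-→d16:-→d17:-→d18:-→d19:-→d20:-→d21:-→d22:-→d23:-→d24:H1 -> H1
  - 169.23.204.0/24 clear@24
  + 0.0.0.0/0 (H4) depth=0
  + 160.49.0.0/16 (H7) depth=16
  lookup 146.141.218.45: bits 10 walk d0:H4→d1:-→d2:- -> H4
  + 67.146.17.48/28 (H0) depth=28
  + 169.23.204.0/24 (H0) depth=24
  - 67.146.17.48/28 clear@28
  + 160.49.0.0/16 (H6) depth=16
  + 99.221.77.217/32 (H5) depth=32
  + 99.220.0.0/15 (H5) depth=15
  lookup 99.221.77.217: bits 01100011110111010100110111011001 walk d0:H4→d1:-→d2:-→d3:-→d4:-→d5:-→d6:-→d7:-→d8:-→d9:-→d10:-→d11:-→d12:-→d13:-→d14:-→d15:H5→d16:-→d17:-→d18:-→d19:-→d20:-→d21:-→d22:-→d23:-→d24:-→d25:-→d26:-→d27:-→d28:-→d29:-→d30:-→d31:-→d32:H5 -> H5
  lookup 169.23.204.35: bits 101010010001011111001100 walk d0:H4→d1:-→d2:-→d3:-→d4:-→d5:-→d6:-→d7:-→d8:-→d9:-→d10:-→d11:-→d12:-→d13:-→d14:-→d15:-→d16:-→d17:-→d18:-→d19:-→d20:-→d21:-→d22:-→d23:-→d24:H0 -> H0

== LOOKUPS ==
["H1","H4","H5","H0"]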